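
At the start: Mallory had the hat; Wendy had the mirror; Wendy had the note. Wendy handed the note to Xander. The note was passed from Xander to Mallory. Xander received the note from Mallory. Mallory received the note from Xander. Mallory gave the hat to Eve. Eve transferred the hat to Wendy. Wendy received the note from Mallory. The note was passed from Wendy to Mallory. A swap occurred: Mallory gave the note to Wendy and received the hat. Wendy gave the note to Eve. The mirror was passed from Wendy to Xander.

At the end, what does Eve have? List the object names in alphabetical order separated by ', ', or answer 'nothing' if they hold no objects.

Answer: note

Derivation:
Tracking all object holders:
Start: hat:Mallory, mirror:Wendy, note:Wendy
Event 1 (give note: Wendy -> Xander). State: hat:Mallory, mirror:Wendy, note:Xander
Event 2 (give note: Xander -> Mallory). State: hat:Mallory, mirror:Wendy, note:Mallory
Event 3 (give note: Mallory -> Xander). State: hat:Mallory, mirror:Wendy, note:Xander
Event 4 (give note: Xander -> Mallory). State: hat:Mallory, mirror:Wendy, note:Mallory
Event 5 (give hat: Mallory -> Eve). State: hat:Eve, mirror:Wendy, note:Mallory
Event 6 (give hat: Eve -> Wendy). State: hat:Wendy, mirror:Wendy, note:Mallory
Event 7 (give note: Mallory -> Wendy). State: hat:Wendy, mirror:Wendy, note:Wendy
Event 8 (give note: Wendy -> Mallory). State: hat:Wendy, mirror:Wendy, note:Mallory
Event 9 (swap note<->hat: now note:Wendy, hat:Mallory). State: hat:Mallory, mirror:Wendy, note:Wendy
Event 10 (give note: Wendy -> Eve). State: hat:Mallory, mirror:Wendy, note:Eve
Event 11 (give mirror: Wendy -> Xander). State: hat:Mallory, mirror:Xander, note:Eve

Final state: hat:Mallory, mirror:Xander, note:Eve
Eve holds: note.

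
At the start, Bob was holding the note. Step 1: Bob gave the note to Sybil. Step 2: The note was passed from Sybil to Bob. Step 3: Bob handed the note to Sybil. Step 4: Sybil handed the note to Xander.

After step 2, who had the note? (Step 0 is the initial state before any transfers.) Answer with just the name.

Tracking the note holder through step 2:
After step 0 (start): Bob
After step 1: Sybil
After step 2: Bob

At step 2, the holder is Bob.

Answer: Bob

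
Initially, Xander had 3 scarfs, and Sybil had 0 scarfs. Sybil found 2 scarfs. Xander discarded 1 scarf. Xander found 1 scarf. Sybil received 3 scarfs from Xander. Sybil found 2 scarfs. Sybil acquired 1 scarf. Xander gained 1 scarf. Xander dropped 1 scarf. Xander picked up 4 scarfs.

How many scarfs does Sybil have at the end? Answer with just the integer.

Tracking counts step by step:
Start: Xander=3, Sybil=0
Event 1 (Sybil +2): Sybil: 0 -> 2. State: Xander=3, Sybil=2
Event 2 (Xander -1): Xander: 3 -> 2. State: Xander=2, Sybil=2
Event 3 (Xander +1): Xander: 2 -> 3. State: Xander=3, Sybil=2
Event 4 (Xander -> Sybil, 3): Xander: 3 -> 0, Sybil: 2 -> 5. State: Xander=0, Sybil=5
Event 5 (Sybil +2): Sybil: 5 -> 7. State: Xander=0, Sybil=7
Event 6 (Sybil +1): Sybil: 7 -> 8. State: Xander=0, Sybil=8
Event 7 (Xander +1): Xander: 0 -> 1. State: Xander=1, Sybil=8
Event 8 (Xander -1): Xander: 1 -> 0. State: Xander=0, Sybil=8
Event 9 (Xander +4): Xander: 0 -> 4. State: Xander=4, Sybil=8

Sybil's final count: 8

Answer: 8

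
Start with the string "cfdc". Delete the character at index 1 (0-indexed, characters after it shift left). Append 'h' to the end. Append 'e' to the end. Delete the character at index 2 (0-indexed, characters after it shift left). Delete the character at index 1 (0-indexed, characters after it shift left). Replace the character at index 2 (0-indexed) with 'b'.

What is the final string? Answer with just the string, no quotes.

Answer: chb

Derivation:
Applying each edit step by step:
Start: "cfdc"
Op 1 (delete idx 1 = 'f'): "cfdc" -> "cdc"
Op 2 (append 'h'): "cdc" -> "cdch"
Op 3 (append 'e'): "cdch" -> "cdche"
Op 4 (delete idx 2 = 'c'): "cdche" -> "cdhe"
Op 5 (delete idx 1 = 'd'): "cdhe" -> "che"
Op 6 (replace idx 2: 'e' -> 'b'): "che" -> "chb"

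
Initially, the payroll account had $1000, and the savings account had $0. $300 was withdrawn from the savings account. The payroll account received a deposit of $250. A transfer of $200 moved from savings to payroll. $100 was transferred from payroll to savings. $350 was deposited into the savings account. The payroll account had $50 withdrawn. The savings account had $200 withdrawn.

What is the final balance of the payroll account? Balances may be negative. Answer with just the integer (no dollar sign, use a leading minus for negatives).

Tracking account balances step by step:
Start: payroll=1000, savings=0
Event 1 (withdraw 300 from savings): savings: 0 - 300 = -300. Balances: payroll=1000, savings=-300
Event 2 (deposit 250 to payroll): payroll: 1000 + 250 = 1250. Balances: payroll=1250, savings=-300
Event 3 (transfer 200 savings -> payroll): savings: -300 - 200 = -500, payroll: 1250 + 200 = 1450. Balances: payroll=1450, savings=-500
Event 4 (transfer 100 payroll -> savings): payroll: 1450 - 100 = 1350, savings: -500 + 100 = -400. Balances: payroll=1350, savings=-400
Event 5 (deposit 350 to savings): savings: -400 + 350 = -50. Balances: payroll=1350, savings=-50
Event 6 (withdraw 50 from payroll): payroll: 1350 - 50 = 1300. Balances: payroll=1300, savings=-50
Event 7 (withdraw 200 from savings): savings: -50 - 200 = -250. Balances: payroll=1300, savings=-250

Final balance of payroll: 1300

Answer: 1300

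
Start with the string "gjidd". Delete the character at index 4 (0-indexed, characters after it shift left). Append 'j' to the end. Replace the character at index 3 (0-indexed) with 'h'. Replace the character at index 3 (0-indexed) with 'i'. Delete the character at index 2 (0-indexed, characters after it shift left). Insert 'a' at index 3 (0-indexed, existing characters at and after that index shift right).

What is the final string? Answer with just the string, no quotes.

Answer: gjiaj

Derivation:
Applying each edit step by step:
Start: "gjidd"
Op 1 (delete idx 4 = 'd'): "gjidd" -> "gjid"
Op 2 (append 'j'): "gjid" -> "gjidj"
Op 3 (replace idx 3: 'd' -> 'h'): "gjidj" -> "gjihj"
Op 4 (replace idx 3: 'h' -> 'i'): "gjihj" -> "gjiij"
Op 5 (delete idx 2 = 'i'): "gjiij" -> "gjij"
Op 6 (insert 'a' at idx 3): "gjij" -> "gjiaj"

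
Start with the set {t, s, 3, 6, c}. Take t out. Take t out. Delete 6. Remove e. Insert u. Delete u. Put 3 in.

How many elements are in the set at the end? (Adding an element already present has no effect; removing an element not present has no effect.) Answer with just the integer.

Tracking the set through each operation:
Start: {3, 6, c, s, t}
Event 1 (remove t): removed. Set: {3, 6, c, s}
Event 2 (remove t): not present, no change. Set: {3, 6, c, s}
Event 3 (remove 6): removed. Set: {3, c, s}
Event 4 (remove e): not present, no change. Set: {3, c, s}
Event 5 (add u): added. Set: {3, c, s, u}
Event 6 (remove u): removed. Set: {3, c, s}
Event 7 (add 3): already present, no change. Set: {3, c, s}

Final set: {3, c, s} (size 3)

Answer: 3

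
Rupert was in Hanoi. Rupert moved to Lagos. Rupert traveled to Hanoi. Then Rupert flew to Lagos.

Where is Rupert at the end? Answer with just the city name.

Answer: Lagos

Derivation:
Tracking Rupert's location:
Start: Rupert is in Hanoi.
After move 1: Hanoi -> Lagos. Rupert is in Lagos.
After move 2: Lagos -> Hanoi. Rupert is in Hanoi.
After move 3: Hanoi -> Lagos. Rupert is in Lagos.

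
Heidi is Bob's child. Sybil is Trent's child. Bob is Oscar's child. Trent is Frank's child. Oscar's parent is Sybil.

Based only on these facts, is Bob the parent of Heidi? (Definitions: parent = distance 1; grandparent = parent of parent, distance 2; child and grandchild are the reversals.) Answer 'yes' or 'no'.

Reconstructing the parent chain from the given facts:
  Frank -> Trent -> Sybil -> Oscar -> Bob -> Heidi
(each arrow means 'parent of the next')
Positions in the chain (0 = top):
  position of Frank: 0
  position of Trent: 1
  position of Sybil: 2
  position of Oscar: 3
  position of Bob: 4
  position of Heidi: 5

Bob is at position 4, Heidi is at position 5; signed distance (j - i) = 1.
'parent' requires j - i = 1. Actual distance is 1, so the relation HOLDS.

Answer: yes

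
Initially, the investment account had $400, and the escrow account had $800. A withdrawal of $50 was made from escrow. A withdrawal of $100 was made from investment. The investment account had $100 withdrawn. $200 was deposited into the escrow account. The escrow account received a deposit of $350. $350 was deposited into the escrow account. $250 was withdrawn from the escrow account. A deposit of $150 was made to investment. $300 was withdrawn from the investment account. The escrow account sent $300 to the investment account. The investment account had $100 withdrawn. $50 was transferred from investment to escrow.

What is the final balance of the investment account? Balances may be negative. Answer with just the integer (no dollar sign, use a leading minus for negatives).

Answer: 200

Derivation:
Tracking account balances step by step:
Start: investment=400, escrow=800
Event 1 (withdraw 50 from escrow): escrow: 800 - 50 = 750. Balances: investment=400, escrow=750
Event 2 (withdraw 100 from investment): investment: 400 - 100 = 300. Balances: investment=300, escrow=750
Event 3 (withdraw 100 from investment): investment: 300 - 100 = 200. Balances: investment=200, escrow=750
Event 4 (deposit 200 to escrow): escrow: 750 + 200 = 950. Balances: investment=200, escrow=950
Event 5 (deposit 350 to escrow): escrow: 950 + 350 = 1300. Balances: investment=200, escrow=1300
Event 6 (deposit 350 to escrow): escrow: 1300 + 350 = 1650. Balances: investment=200, escrow=1650
Event 7 (withdraw 250 from escrow): escrow: 1650 - 250 = 1400. Balances: investment=200, escrow=1400
Event 8 (deposit 150 to investment): investment: 200 + 150 = 350. Balances: investment=350, escrow=1400
Event 9 (withdraw 300 from investment): investment: 350 - 300 = 50. Balances: investment=50, escrow=1400
Event 10 (transfer 300 escrow -> investment): escrow: 1400 - 300 = 1100, investment: 50 + 300 = 350. Balances: investment=350, escrow=1100
Event 11 (withdraw 100 from investment): investment: 350 - 100 = 250. Balances: investment=250, escrow=1100
Event 12 (transfer 50 investment -> escrow): investment: 250 - 50 = 200, escrow: 1100 + 50 = 1150. Balances: investment=200, escrow=1150

Final balance of investment: 200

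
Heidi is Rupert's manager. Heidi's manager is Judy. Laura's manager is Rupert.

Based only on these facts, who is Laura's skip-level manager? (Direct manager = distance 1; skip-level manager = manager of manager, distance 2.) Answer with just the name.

Answer: Heidi

Derivation:
Reconstructing the manager chain from the given facts:
  Judy -> Heidi -> Rupert -> Laura
(each arrow means 'manager of the next')
Positions in the chain (0 = top):
  position of Judy: 0
  position of Heidi: 1
  position of Rupert: 2
  position of Laura: 3

Laura is at position 3; the skip-level manager is 2 steps up the chain, i.e. position 1: Heidi.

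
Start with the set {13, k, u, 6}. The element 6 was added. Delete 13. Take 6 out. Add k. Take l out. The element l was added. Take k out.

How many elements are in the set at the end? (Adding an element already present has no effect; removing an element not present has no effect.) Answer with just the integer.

Tracking the set through each operation:
Start: {13, 6, k, u}
Event 1 (add 6): already present, no change. Set: {13, 6, k, u}
Event 2 (remove 13): removed. Set: {6, k, u}
Event 3 (remove 6): removed. Set: {k, u}
Event 4 (add k): already present, no change. Set: {k, u}
Event 5 (remove l): not present, no change. Set: {k, u}
Event 6 (add l): added. Set: {k, l, u}
Event 7 (remove k): removed. Set: {l, u}

Final set: {l, u} (size 2)

Answer: 2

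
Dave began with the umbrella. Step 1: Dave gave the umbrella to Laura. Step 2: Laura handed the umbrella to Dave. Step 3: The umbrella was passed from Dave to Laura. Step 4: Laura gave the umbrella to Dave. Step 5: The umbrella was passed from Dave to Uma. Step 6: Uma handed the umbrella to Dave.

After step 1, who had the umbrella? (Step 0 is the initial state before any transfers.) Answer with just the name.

Tracking the umbrella holder through step 1:
After step 0 (start): Dave
After step 1: Laura

At step 1, the holder is Laura.

Answer: Laura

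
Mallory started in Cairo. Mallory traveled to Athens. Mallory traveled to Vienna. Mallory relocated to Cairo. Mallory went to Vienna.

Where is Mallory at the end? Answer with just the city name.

Answer: Vienna

Derivation:
Tracking Mallory's location:
Start: Mallory is in Cairo.
After move 1: Cairo -> Athens. Mallory is in Athens.
After move 2: Athens -> Vienna. Mallory is in Vienna.
After move 3: Vienna -> Cairo. Mallory is in Cairo.
After move 4: Cairo -> Vienna. Mallory is in Vienna.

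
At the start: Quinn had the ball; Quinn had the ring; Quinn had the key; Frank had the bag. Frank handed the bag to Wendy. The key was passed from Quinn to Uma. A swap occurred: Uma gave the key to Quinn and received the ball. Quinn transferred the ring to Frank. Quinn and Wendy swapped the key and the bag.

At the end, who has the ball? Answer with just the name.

Answer: Uma

Derivation:
Tracking all object holders:
Start: ball:Quinn, ring:Quinn, key:Quinn, bag:Frank
Event 1 (give bag: Frank -> Wendy). State: ball:Quinn, ring:Quinn, key:Quinn, bag:Wendy
Event 2 (give key: Quinn -> Uma). State: ball:Quinn, ring:Quinn, key:Uma, bag:Wendy
Event 3 (swap key<->ball: now key:Quinn, ball:Uma). State: ball:Uma, ring:Quinn, key:Quinn, bag:Wendy
Event 4 (give ring: Quinn -> Frank). State: ball:Uma, ring:Frank, key:Quinn, bag:Wendy
Event 5 (swap key<->bag: now key:Wendy, bag:Quinn). State: ball:Uma, ring:Frank, key:Wendy, bag:Quinn

Final state: ball:Uma, ring:Frank, key:Wendy, bag:Quinn
The ball is held by Uma.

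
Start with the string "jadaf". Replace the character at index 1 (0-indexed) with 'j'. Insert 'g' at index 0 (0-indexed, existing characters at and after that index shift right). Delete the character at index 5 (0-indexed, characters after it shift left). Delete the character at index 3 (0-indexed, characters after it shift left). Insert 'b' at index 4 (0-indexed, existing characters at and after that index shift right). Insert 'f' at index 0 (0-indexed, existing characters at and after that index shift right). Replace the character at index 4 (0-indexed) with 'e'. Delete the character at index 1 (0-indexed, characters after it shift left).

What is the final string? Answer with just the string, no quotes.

Answer: fjjeb

Derivation:
Applying each edit step by step:
Start: "jadaf"
Op 1 (replace idx 1: 'a' -> 'j'): "jadaf" -> "jjdaf"
Op 2 (insert 'g' at idx 0): "jjdaf" -> "gjjdaf"
Op 3 (delete idx 5 = 'f'): "gjjdaf" -> "gjjda"
Op 4 (delete idx 3 = 'd'): "gjjda" -> "gjja"
Op 5 (insert 'b' at idx 4): "gjja" -> "gjjab"
Op 6 (insert 'f' at idx 0): "gjjab" -> "fgjjab"
Op 7 (replace idx 4: 'a' -> 'e'): "fgjjab" -> "fgjjeb"
Op 8 (delete idx 1 = 'g'): "fgjjeb" -> "fjjeb"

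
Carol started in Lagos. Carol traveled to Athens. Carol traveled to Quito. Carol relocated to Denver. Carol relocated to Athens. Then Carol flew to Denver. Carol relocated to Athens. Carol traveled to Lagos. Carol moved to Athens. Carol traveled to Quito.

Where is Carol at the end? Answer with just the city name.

Tracking Carol's location:
Start: Carol is in Lagos.
After move 1: Lagos -> Athens. Carol is in Athens.
After move 2: Athens -> Quito. Carol is in Quito.
After move 3: Quito -> Denver. Carol is in Denver.
After move 4: Denver -> Athens. Carol is in Athens.
After move 5: Athens -> Denver. Carol is in Denver.
After move 6: Denver -> Athens. Carol is in Athens.
After move 7: Athens -> Lagos. Carol is in Lagos.
After move 8: Lagos -> Athens. Carol is in Athens.
After move 9: Athens -> Quito. Carol is in Quito.

Answer: Quito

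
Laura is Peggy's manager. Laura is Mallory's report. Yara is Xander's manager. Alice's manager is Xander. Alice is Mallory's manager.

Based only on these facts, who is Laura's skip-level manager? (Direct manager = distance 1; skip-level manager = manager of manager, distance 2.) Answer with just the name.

Answer: Alice

Derivation:
Reconstructing the manager chain from the given facts:
  Yara -> Xander -> Alice -> Mallory -> Laura -> Peggy
(each arrow means 'manager of the next')
Positions in the chain (0 = top):
  position of Yara: 0
  position of Xander: 1
  position of Alice: 2
  position of Mallory: 3
  position of Laura: 4
  position of Peggy: 5

Laura is at position 4; the skip-level manager is 2 steps up the chain, i.e. position 2: Alice.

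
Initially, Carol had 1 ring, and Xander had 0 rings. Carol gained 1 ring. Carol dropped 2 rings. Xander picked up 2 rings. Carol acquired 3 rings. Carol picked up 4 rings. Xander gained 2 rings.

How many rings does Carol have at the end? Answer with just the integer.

Answer: 7

Derivation:
Tracking counts step by step:
Start: Carol=1, Xander=0
Event 1 (Carol +1): Carol: 1 -> 2. State: Carol=2, Xander=0
Event 2 (Carol -2): Carol: 2 -> 0. State: Carol=0, Xander=0
Event 3 (Xander +2): Xander: 0 -> 2. State: Carol=0, Xander=2
Event 4 (Carol +3): Carol: 0 -> 3. State: Carol=3, Xander=2
Event 5 (Carol +4): Carol: 3 -> 7. State: Carol=7, Xander=2
Event 6 (Xander +2): Xander: 2 -> 4. State: Carol=7, Xander=4

Carol's final count: 7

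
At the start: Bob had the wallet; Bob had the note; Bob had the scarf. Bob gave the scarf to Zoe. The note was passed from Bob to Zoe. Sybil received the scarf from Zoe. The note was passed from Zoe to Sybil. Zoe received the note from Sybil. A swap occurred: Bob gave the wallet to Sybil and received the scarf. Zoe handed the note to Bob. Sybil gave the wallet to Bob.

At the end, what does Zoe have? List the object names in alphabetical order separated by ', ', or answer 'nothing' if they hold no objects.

Tracking all object holders:
Start: wallet:Bob, note:Bob, scarf:Bob
Event 1 (give scarf: Bob -> Zoe). State: wallet:Bob, note:Bob, scarf:Zoe
Event 2 (give note: Bob -> Zoe). State: wallet:Bob, note:Zoe, scarf:Zoe
Event 3 (give scarf: Zoe -> Sybil). State: wallet:Bob, note:Zoe, scarf:Sybil
Event 4 (give note: Zoe -> Sybil). State: wallet:Bob, note:Sybil, scarf:Sybil
Event 5 (give note: Sybil -> Zoe). State: wallet:Bob, note:Zoe, scarf:Sybil
Event 6 (swap wallet<->scarf: now wallet:Sybil, scarf:Bob). State: wallet:Sybil, note:Zoe, scarf:Bob
Event 7 (give note: Zoe -> Bob). State: wallet:Sybil, note:Bob, scarf:Bob
Event 8 (give wallet: Sybil -> Bob). State: wallet:Bob, note:Bob, scarf:Bob

Final state: wallet:Bob, note:Bob, scarf:Bob
Zoe holds: (nothing).

Answer: nothing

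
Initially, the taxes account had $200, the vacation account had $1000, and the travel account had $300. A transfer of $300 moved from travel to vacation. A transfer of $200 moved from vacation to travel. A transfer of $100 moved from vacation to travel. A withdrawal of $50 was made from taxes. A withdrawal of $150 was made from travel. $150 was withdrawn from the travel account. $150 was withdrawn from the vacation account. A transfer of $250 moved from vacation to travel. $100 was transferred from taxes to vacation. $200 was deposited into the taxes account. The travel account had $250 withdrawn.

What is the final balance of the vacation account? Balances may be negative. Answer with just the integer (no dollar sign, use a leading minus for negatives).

Tracking account balances step by step:
Start: taxes=200, vacation=1000, travel=300
Event 1 (transfer 300 travel -> vacation): travel: 300 - 300 = 0, vacation: 1000 + 300 = 1300. Balances: taxes=200, vacation=1300, travel=0
Event 2 (transfer 200 vacation -> travel): vacation: 1300 - 200 = 1100, travel: 0 + 200 = 200. Balances: taxes=200, vacation=1100, travel=200
Event 3 (transfer 100 vacation -> travel): vacation: 1100 - 100 = 1000, travel: 200 + 100 = 300. Balances: taxes=200, vacation=1000, travel=300
Event 4 (withdraw 50 from taxes): taxes: 200 - 50 = 150. Balances: taxes=150, vacation=1000, travel=300
Event 5 (withdraw 150 from travel): travel: 300 - 150 = 150. Balances: taxes=150, vacation=1000, travel=150
Event 6 (withdraw 150 from travel): travel: 150 - 150 = 0. Balances: taxes=150, vacation=1000, travel=0
Event 7 (withdraw 150 from vacation): vacation: 1000 - 150 = 850. Balances: taxes=150, vacation=850, travel=0
Event 8 (transfer 250 vacation -> travel): vacation: 850 - 250 = 600, travel: 0 + 250 = 250. Balances: taxes=150, vacation=600, travel=250
Event 9 (transfer 100 taxes -> vacation): taxes: 150 - 100 = 50, vacation: 600 + 100 = 700. Balances: taxes=50, vacation=700, travel=250
Event 10 (deposit 200 to taxes): taxes: 50 + 200 = 250. Balances: taxes=250, vacation=700, travel=250
Event 11 (withdraw 250 from travel): travel: 250 - 250 = 0. Balances: taxes=250, vacation=700, travel=0

Final balance of vacation: 700

Answer: 700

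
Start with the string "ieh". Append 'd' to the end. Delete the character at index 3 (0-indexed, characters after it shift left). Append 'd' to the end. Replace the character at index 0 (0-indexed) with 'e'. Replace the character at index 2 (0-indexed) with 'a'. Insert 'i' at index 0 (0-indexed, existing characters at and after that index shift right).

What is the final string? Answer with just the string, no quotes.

Applying each edit step by step:
Start: "ieh"
Op 1 (append 'd'): "ieh" -> "iehd"
Op 2 (delete idx 3 = 'd'): "iehd" -> "ieh"
Op 3 (append 'd'): "ieh" -> "iehd"
Op 4 (replace idx 0: 'i' -> 'e'): "iehd" -> "eehd"
Op 5 (replace idx 2: 'h' -> 'a'): "eehd" -> "eead"
Op 6 (insert 'i' at idx 0): "eead" -> "ieead"

Answer: ieead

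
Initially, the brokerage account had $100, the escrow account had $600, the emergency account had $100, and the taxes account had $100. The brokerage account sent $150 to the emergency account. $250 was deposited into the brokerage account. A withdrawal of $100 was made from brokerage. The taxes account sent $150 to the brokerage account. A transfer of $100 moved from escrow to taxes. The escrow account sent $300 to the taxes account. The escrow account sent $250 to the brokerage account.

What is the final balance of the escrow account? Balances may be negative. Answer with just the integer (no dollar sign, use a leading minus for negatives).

Tracking account balances step by step:
Start: brokerage=100, escrow=600, emergency=100, taxes=100
Event 1 (transfer 150 brokerage -> emergency): brokerage: 100 - 150 = -50, emergency: 100 + 150 = 250. Balances: brokerage=-50, escrow=600, emergency=250, taxes=100
Event 2 (deposit 250 to brokerage): brokerage: -50 + 250 = 200. Balances: brokerage=200, escrow=600, emergency=250, taxes=100
Event 3 (withdraw 100 from brokerage): brokerage: 200 - 100 = 100. Balances: brokerage=100, escrow=600, emergency=250, taxes=100
Event 4 (transfer 150 taxes -> brokerage): taxes: 100 - 150 = -50, brokerage: 100 + 150 = 250. Balances: brokerage=250, escrow=600, emergency=250, taxes=-50
Event 5 (transfer 100 escrow -> taxes): escrow: 600 - 100 = 500, taxes: -50 + 100 = 50. Balances: brokerage=250, escrow=500, emergency=250, taxes=50
Event 6 (transfer 300 escrow -> taxes): escrow: 500 - 300 = 200, taxes: 50 + 300 = 350. Balances: brokerage=250, escrow=200, emergency=250, taxes=350
Event 7 (transfer 250 escrow -> brokerage): escrow: 200 - 250 = -50, brokerage: 250 + 250 = 500. Balances: brokerage=500, escrow=-50, emergency=250, taxes=350

Final balance of escrow: -50

Answer: -50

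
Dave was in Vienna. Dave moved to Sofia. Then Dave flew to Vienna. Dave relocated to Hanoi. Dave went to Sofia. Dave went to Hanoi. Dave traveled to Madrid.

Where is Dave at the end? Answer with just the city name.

Answer: Madrid

Derivation:
Tracking Dave's location:
Start: Dave is in Vienna.
After move 1: Vienna -> Sofia. Dave is in Sofia.
After move 2: Sofia -> Vienna. Dave is in Vienna.
After move 3: Vienna -> Hanoi. Dave is in Hanoi.
After move 4: Hanoi -> Sofia. Dave is in Sofia.
After move 5: Sofia -> Hanoi. Dave is in Hanoi.
After move 6: Hanoi -> Madrid. Dave is in Madrid.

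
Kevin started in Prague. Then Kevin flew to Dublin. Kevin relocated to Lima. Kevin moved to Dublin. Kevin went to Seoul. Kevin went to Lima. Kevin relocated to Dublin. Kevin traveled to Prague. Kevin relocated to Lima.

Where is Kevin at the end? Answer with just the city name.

Tracking Kevin's location:
Start: Kevin is in Prague.
After move 1: Prague -> Dublin. Kevin is in Dublin.
After move 2: Dublin -> Lima. Kevin is in Lima.
After move 3: Lima -> Dublin. Kevin is in Dublin.
After move 4: Dublin -> Seoul. Kevin is in Seoul.
After move 5: Seoul -> Lima. Kevin is in Lima.
After move 6: Lima -> Dublin. Kevin is in Dublin.
After move 7: Dublin -> Prague. Kevin is in Prague.
After move 8: Prague -> Lima. Kevin is in Lima.

Answer: Lima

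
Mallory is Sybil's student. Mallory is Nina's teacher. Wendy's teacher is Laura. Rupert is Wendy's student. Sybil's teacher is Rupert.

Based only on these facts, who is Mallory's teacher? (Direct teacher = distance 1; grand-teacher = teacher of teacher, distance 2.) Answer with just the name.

Reconstructing the teacher chain from the given facts:
  Laura -> Wendy -> Rupert -> Sybil -> Mallory -> Nina
(each arrow means 'teacher of the next')
Positions in the chain (0 = top):
  position of Laura: 0
  position of Wendy: 1
  position of Rupert: 2
  position of Sybil: 3
  position of Mallory: 4
  position of Nina: 5

Mallory is at position 4; the teacher is 1 step up the chain, i.e. position 3: Sybil.

Answer: Sybil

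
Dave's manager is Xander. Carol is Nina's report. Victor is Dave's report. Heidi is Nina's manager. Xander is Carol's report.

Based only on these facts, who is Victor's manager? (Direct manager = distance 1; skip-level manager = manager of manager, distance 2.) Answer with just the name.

Reconstructing the manager chain from the given facts:
  Heidi -> Nina -> Carol -> Xander -> Dave -> Victor
(each arrow means 'manager of the next')
Positions in the chain (0 = top):
  position of Heidi: 0
  position of Nina: 1
  position of Carol: 2
  position of Xander: 3
  position of Dave: 4
  position of Victor: 5

Victor is at position 5; the manager is 1 step up the chain, i.e. position 4: Dave.

Answer: Dave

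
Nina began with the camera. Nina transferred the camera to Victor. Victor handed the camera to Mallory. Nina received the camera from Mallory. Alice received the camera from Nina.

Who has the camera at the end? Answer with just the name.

Answer: Alice

Derivation:
Tracking the camera through each event:
Start: Nina has the camera.
After event 1: Victor has the camera.
After event 2: Mallory has the camera.
After event 3: Nina has the camera.
After event 4: Alice has the camera.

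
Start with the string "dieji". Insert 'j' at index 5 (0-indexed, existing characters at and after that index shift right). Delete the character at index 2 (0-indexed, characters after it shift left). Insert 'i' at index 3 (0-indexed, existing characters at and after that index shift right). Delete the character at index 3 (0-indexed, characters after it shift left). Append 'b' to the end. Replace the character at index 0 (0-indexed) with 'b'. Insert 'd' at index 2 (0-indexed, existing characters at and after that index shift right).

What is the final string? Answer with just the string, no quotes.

Applying each edit step by step:
Start: "dieji"
Op 1 (insert 'j' at idx 5): "dieji" -> "diejij"
Op 2 (delete idx 2 = 'e'): "diejij" -> "dijij"
Op 3 (insert 'i' at idx 3): "dijij" -> "dijiij"
Op 4 (delete idx 3 = 'i'): "dijiij" -> "dijij"
Op 5 (append 'b'): "dijij" -> "dijijb"
Op 6 (replace idx 0: 'd' -> 'b'): "dijijb" -> "bijijb"
Op 7 (insert 'd' at idx 2): "bijijb" -> "bidjijb"

Answer: bidjijb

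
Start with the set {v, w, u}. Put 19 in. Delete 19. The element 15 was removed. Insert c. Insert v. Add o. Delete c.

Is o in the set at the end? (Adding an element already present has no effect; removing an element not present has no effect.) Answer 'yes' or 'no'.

Answer: yes

Derivation:
Tracking the set through each operation:
Start: {u, v, w}
Event 1 (add 19): added. Set: {19, u, v, w}
Event 2 (remove 19): removed. Set: {u, v, w}
Event 3 (remove 15): not present, no change. Set: {u, v, w}
Event 4 (add c): added. Set: {c, u, v, w}
Event 5 (add v): already present, no change. Set: {c, u, v, w}
Event 6 (add o): added. Set: {c, o, u, v, w}
Event 7 (remove c): removed. Set: {o, u, v, w}

Final set: {o, u, v, w} (size 4)
o is in the final set.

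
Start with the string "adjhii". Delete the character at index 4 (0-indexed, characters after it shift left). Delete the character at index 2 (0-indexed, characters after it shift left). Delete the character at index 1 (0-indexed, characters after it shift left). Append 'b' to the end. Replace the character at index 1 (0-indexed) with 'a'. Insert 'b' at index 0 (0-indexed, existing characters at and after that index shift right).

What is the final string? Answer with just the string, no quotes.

Applying each edit step by step:
Start: "adjhii"
Op 1 (delete idx 4 = 'i'): "adjhii" -> "adjhi"
Op 2 (delete idx 2 = 'j'): "adjhi" -> "adhi"
Op 3 (delete idx 1 = 'd'): "adhi" -> "ahi"
Op 4 (append 'b'): "ahi" -> "ahib"
Op 5 (replace idx 1: 'h' -> 'a'): "ahib" -> "aaib"
Op 6 (insert 'b' at idx 0): "aaib" -> "baaib"

Answer: baaib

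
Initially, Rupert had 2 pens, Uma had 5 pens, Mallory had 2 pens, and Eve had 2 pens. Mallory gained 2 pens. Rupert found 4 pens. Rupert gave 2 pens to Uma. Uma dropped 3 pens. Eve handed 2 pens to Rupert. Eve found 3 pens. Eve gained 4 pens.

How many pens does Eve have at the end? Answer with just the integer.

Tracking counts step by step:
Start: Rupert=2, Uma=5, Mallory=2, Eve=2
Event 1 (Mallory +2): Mallory: 2 -> 4. State: Rupert=2, Uma=5, Mallory=4, Eve=2
Event 2 (Rupert +4): Rupert: 2 -> 6. State: Rupert=6, Uma=5, Mallory=4, Eve=2
Event 3 (Rupert -> Uma, 2): Rupert: 6 -> 4, Uma: 5 -> 7. State: Rupert=4, Uma=7, Mallory=4, Eve=2
Event 4 (Uma -3): Uma: 7 -> 4. State: Rupert=4, Uma=4, Mallory=4, Eve=2
Event 5 (Eve -> Rupert, 2): Eve: 2 -> 0, Rupert: 4 -> 6. State: Rupert=6, Uma=4, Mallory=4, Eve=0
Event 6 (Eve +3): Eve: 0 -> 3. State: Rupert=6, Uma=4, Mallory=4, Eve=3
Event 7 (Eve +4): Eve: 3 -> 7. State: Rupert=6, Uma=4, Mallory=4, Eve=7

Eve's final count: 7

Answer: 7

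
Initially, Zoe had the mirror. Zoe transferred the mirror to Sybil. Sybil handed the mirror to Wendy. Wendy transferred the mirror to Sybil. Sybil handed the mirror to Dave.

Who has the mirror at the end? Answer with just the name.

Tracking the mirror through each event:
Start: Zoe has the mirror.
After event 1: Sybil has the mirror.
After event 2: Wendy has the mirror.
After event 3: Sybil has the mirror.
After event 4: Dave has the mirror.

Answer: Dave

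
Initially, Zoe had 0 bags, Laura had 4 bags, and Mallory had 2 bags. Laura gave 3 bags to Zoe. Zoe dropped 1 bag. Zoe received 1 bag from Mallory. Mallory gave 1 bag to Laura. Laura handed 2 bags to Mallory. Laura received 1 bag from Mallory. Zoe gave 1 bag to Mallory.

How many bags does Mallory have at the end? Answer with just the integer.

Answer: 2

Derivation:
Tracking counts step by step:
Start: Zoe=0, Laura=4, Mallory=2
Event 1 (Laura -> Zoe, 3): Laura: 4 -> 1, Zoe: 0 -> 3. State: Zoe=3, Laura=1, Mallory=2
Event 2 (Zoe -1): Zoe: 3 -> 2. State: Zoe=2, Laura=1, Mallory=2
Event 3 (Mallory -> Zoe, 1): Mallory: 2 -> 1, Zoe: 2 -> 3. State: Zoe=3, Laura=1, Mallory=1
Event 4 (Mallory -> Laura, 1): Mallory: 1 -> 0, Laura: 1 -> 2. State: Zoe=3, Laura=2, Mallory=0
Event 5 (Laura -> Mallory, 2): Laura: 2 -> 0, Mallory: 0 -> 2. State: Zoe=3, Laura=0, Mallory=2
Event 6 (Mallory -> Laura, 1): Mallory: 2 -> 1, Laura: 0 -> 1. State: Zoe=3, Laura=1, Mallory=1
Event 7 (Zoe -> Mallory, 1): Zoe: 3 -> 2, Mallory: 1 -> 2. State: Zoe=2, Laura=1, Mallory=2

Mallory's final count: 2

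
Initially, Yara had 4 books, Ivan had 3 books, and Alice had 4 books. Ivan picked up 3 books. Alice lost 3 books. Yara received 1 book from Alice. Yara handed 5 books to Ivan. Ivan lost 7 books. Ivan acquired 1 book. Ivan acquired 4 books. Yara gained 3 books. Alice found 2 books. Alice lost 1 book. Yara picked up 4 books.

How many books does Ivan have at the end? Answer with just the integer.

Tracking counts step by step:
Start: Yara=4, Ivan=3, Alice=4
Event 1 (Ivan +3): Ivan: 3 -> 6. State: Yara=4, Ivan=6, Alice=4
Event 2 (Alice -3): Alice: 4 -> 1. State: Yara=4, Ivan=6, Alice=1
Event 3 (Alice -> Yara, 1): Alice: 1 -> 0, Yara: 4 -> 5. State: Yara=5, Ivan=6, Alice=0
Event 4 (Yara -> Ivan, 5): Yara: 5 -> 0, Ivan: 6 -> 11. State: Yara=0, Ivan=11, Alice=0
Event 5 (Ivan -7): Ivan: 11 -> 4. State: Yara=0, Ivan=4, Alice=0
Event 6 (Ivan +1): Ivan: 4 -> 5. State: Yara=0, Ivan=5, Alice=0
Event 7 (Ivan +4): Ivan: 5 -> 9. State: Yara=0, Ivan=9, Alice=0
Event 8 (Yara +3): Yara: 0 -> 3. State: Yara=3, Ivan=9, Alice=0
Event 9 (Alice +2): Alice: 0 -> 2. State: Yara=3, Ivan=9, Alice=2
Event 10 (Alice -1): Alice: 2 -> 1. State: Yara=3, Ivan=9, Alice=1
Event 11 (Yara +4): Yara: 3 -> 7. State: Yara=7, Ivan=9, Alice=1

Ivan's final count: 9

Answer: 9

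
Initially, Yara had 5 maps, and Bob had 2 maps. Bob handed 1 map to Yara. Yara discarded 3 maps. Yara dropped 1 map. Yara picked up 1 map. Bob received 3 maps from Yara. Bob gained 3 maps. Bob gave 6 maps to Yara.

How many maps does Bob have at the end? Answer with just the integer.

Answer: 1

Derivation:
Tracking counts step by step:
Start: Yara=5, Bob=2
Event 1 (Bob -> Yara, 1): Bob: 2 -> 1, Yara: 5 -> 6. State: Yara=6, Bob=1
Event 2 (Yara -3): Yara: 6 -> 3. State: Yara=3, Bob=1
Event 3 (Yara -1): Yara: 3 -> 2. State: Yara=2, Bob=1
Event 4 (Yara +1): Yara: 2 -> 3. State: Yara=3, Bob=1
Event 5 (Yara -> Bob, 3): Yara: 3 -> 0, Bob: 1 -> 4. State: Yara=0, Bob=4
Event 6 (Bob +3): Bob: 4 -> 7. State: Yara=0, Bob=7
Event 7 (Bob -> Yara, 6): Bob: 7 -> 1, Yara: 0 -> 6. State: Yara=6, Bob=1

Bob's final count: 1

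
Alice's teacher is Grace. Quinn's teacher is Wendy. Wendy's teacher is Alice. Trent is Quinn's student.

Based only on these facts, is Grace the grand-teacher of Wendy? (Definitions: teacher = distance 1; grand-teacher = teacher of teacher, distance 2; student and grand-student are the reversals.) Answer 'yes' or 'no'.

Reconstructing the teacher chain from the given facts:
  Grace -> Alice -> Wendy -> Quinn -> Trent
(each arrow means 'teacher of the next')
Positions in the chain (0 = top):
  position of Grace: 0
  position of Alice: 1
  position of Wendy: 2
  position of Quinn: 3
  position of Trent: 4

Grace is at position 0, Wendy is at position 2; signed distance (j - i) = 2.
'grand-teacher' requires j - i = 2. Actual distance is 2, so the relation HOLDS.

Answer: yes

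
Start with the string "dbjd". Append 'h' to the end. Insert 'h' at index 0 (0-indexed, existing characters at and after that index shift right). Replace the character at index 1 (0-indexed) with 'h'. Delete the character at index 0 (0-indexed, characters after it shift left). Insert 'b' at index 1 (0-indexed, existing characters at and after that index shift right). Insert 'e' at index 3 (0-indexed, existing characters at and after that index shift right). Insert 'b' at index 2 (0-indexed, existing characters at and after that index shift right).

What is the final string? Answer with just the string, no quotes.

Applying each edit step by step:
Start: "dbjd"
Op 1 (append 'h'): "dbjd" -> "dbjdh"
Op 2 (insert 'h' at idx 0): "dbjdh" -> "hdbjdh"
Op 3 (replace idx 1: 'd' -> 'h'): "hdbjdh" -> "hhbjdh"
Op 4 (delete idx 0 = 'h'): "hhbjdh" -> "hbjdh"
Op 5 (insert 'b' at idx 1): "hbjdh" -> "hbbjdh"
Op 6 (insert 'e' at idx 3): "hbbjdh" -> "hbbejdh"
Op 7 (insert 'b' at idx 2): "hbbejdh" -> "hbbbejdh"

Answer: hbbbejdh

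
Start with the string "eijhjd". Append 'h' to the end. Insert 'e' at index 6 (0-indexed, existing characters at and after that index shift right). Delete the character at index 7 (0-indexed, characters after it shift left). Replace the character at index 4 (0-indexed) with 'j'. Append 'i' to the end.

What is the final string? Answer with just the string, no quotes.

Applying each edit step by step:
Start: "eijhjd"
Op 1 (append 'h'): "eijhjd" -> "eijhjdh"
Op 2 (insert 'e' at idx 6): "eijhjdh" -> "eijhjdeh"
Op 3 (delete idx 7 = 'h'): "eijhjdeh" -> "eijhjde"
Op 4 (replace idx 4: 'j' -> 'j'): "eijhjde" -> "eijhjde"
Op 5 (append 'i'): "eijhjde" -> "eijhjdei"

Answer: eijhjdei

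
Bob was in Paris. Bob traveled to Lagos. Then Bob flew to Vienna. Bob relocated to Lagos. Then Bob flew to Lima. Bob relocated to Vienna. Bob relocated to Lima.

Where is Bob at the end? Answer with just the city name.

Answer: Lima

Derivation:
Tracking Bob's location:
Start: Bob is in Paris.
After move 1: Paris -> Lagos. Bob is in Lagos.
After move 2: Lagos -> Vienna. Bob is in Vienna.
After move 3: Vienna -> Lagos. Bob is in Lagos.
After move 4: Lagos -> Lima. Bob is in Lima.
After move 5: Lima -> Vienna. Bob is in Vienna.
After move 6: Vienna -> Lima. Bob is in Lima.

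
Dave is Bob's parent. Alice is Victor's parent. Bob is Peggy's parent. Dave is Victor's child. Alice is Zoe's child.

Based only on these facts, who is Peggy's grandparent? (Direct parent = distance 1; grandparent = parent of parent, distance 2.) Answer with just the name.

Reconstructing the parent chain from the given facts:
  Zoe -> Alice -> Victor -> Dave -> Bob -> Peggy
(each arrow means 'parent of the next')
Positions in the chain (0 = top):
  position of Zoe: 0
  position of Alice: 1
  position of Victor: 2
  position of Dave: 3
  position of Bob: 4
  position of Peggy: 5

Peggy is at position 5; the grandparent is 2 steps up the chain, i.e. position 3: Dave.

Answer: Dave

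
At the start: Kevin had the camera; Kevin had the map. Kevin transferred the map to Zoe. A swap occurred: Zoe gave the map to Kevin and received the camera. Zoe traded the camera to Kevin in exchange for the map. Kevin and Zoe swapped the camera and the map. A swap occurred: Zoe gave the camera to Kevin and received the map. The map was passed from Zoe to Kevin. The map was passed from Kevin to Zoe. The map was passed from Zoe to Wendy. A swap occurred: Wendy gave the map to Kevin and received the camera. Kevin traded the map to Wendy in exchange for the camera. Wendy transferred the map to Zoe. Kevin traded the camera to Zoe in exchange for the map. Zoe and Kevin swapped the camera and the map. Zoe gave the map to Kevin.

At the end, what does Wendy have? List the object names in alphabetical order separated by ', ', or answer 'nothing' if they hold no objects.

Tracking all object holders:
Start: camera:Kevin, map:Kevin
Event 1 (give map: Kevin -> Zoe). State: camera:Kevin, map:Zoe
Event 2 (swap map<->camera: now map:Kevin, camera:Zoe). State: camera:Zoe, map:Kevin
Event 3 (swap camera<->map: now camera:Kevin, map:Zoe). State: camera:Kevin, map:Zoe
Event 4 (swap camera<->map: now camera:Zoe, map:Kevin). State: camera:Zoe, map:Kevin
Event 5 (swap camera<->map: now camera:Kevin, map:Zoe). State: camera:Kevin, map:Zoe
Event 6 (give map: Zoe -> Kevin). State: camera:Kevin, map:Kevin
Event 7 (give map: Kevin -> Zoe). State: camera:Kevin, map:Zoe
Event 8 (give map: Zoe -> Wendy). State: camera:Kevin, map:Wendy
Event 9 (swap map<->camera: now map:Kevin, camera:Wendy). State: camera:Wendy, map:Kevin
Event 10 (swap map<->camera: now map:Wendy, camera:Kevin). State: camera:Kevin, map:Wendy
Event 11 (give map: Wendy -> Zoe). State: camera:Kevin, map:Zoe
Event 12 (swap camera<->map: now camera:Zoe, map:Kevin). State: camera:Zoe, map:Kevin
Event 13 (swap camera<->map: now camera:Kevin, map:Zoe). State: camera:Kevin, map:Zoe
Event 14 (give map: Zoe -> Kevin). State: camera:Kevin, map:Kevin

Final state: camera:Kevin, map:Kevin
Wendy holds: (nothing).

Answer: nothing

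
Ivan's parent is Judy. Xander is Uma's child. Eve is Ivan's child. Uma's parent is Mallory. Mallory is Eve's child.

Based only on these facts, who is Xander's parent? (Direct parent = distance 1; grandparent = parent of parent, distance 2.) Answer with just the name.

Answer: Uma

Derivation:
Reconstructing the parent chain from the given facts:
  Judy -> Ivan -> Eve -> Mallory -> Uma -> Xander
(each arrow means 'parent of the next')
Positions in the chain (0 = top):
  position of Judy: 0
  position of Ivan: 1
  position of Eve: 2
  position of Mallory: 3
  position of Uma: 4
  position of Xander: 5

Xander is at position 5; the parent is 1 step up the chain, i.e. position 4: Uma.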